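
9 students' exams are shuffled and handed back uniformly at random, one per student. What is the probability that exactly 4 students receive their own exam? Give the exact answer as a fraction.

Choose which 4 of the 9 are fixed: C(9,4) = 126 ways.
The remaining 5 must have no fixed point: D(5) = 44.
P = 126·44/362880 = 11/720.

11/720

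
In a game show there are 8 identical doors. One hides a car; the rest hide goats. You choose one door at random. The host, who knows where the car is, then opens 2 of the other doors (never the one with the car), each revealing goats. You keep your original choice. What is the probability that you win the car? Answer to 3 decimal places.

0.125

The host can always open 2 empty doors regardless of your choice, so the reveals give no information about your original door.
P(win by staying) = 1/8 ≈ 0.125.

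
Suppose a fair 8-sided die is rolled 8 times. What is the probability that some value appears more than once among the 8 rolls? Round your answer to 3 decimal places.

P(all 8 different) = 8/8 · 7/8 · ··· · 1/8 ≈ 0.002.
P(at least two equal) = 1 − 0.002 = 0.998.

0.998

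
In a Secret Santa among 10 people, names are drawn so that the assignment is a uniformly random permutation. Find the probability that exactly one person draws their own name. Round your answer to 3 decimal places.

0.368

Choose which one is fixed: C(10,1) = 10 ways.
The remaining 9 must have no fixed point: D(9) = 133496.
P = 10·133496/3628800 = 16687/45360 ≈ 0.368.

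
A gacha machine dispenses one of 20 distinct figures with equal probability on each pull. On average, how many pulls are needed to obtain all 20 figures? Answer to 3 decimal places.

71.955

After i distinct types are collected, each trial gives a new one with probability (20−i)/20, so the expected wait for the next new type is 20/(20−i).
E = 20/20 + 20/19 + 20/18 + 20/17 + 20/16 + 20/15 + 20/14 + 20/13 + 20/12 + 20/11 + 20/10 + 20/9 + 20/8 + 20/7 + 20/6 + 20/5 + 20/4 + 20/3 + 20/2 + 20/1 = 279175675/3879876 ≈ 71.955.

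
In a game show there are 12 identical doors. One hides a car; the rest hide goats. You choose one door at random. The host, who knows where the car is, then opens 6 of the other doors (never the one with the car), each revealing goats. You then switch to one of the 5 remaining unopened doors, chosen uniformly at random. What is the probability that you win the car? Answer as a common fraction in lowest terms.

Your original door holds the car with probability 1/12, so the other 11 collectively hold it with probability 11/12.
The host can always find 6 empty doors to open, so the reveals don't change that 11/12; it is now spread over the 5 remaining unopened doors.
P(win by switching) = (11/12) · (1/5) = 11/60.

11/60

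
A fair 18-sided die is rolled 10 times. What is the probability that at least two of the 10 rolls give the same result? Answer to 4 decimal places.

0.9555

P(all 10 different) = 18/18 · 17/18 · ··· · 9/18 ≈ 0.0445.
P(at least two equal) = 1 − 0.0445 = 0.9555.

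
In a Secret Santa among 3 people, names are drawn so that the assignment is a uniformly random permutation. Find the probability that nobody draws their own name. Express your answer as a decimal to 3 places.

0.333

This is the derangement probability: permutations of 3 with no fixed point.
D(3) = 3! · (1 − 1/1! + 1/2! − ··· + (−1)^3/3!) = 2.
P = 2/6 = 1/3 ≈ 0.333.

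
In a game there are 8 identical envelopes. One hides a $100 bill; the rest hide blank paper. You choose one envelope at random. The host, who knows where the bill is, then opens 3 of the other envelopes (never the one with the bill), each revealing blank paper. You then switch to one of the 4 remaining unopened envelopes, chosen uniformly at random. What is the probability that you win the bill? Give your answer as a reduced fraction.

Your original envelope holds the bill with probability 1/8, so the other 7 collectively hold it with probability 7/8.
The host can always find 3 empty envelopes to open, so the reveals don't change that 7/8; it is now spread over the 4 remaining unopened envelopes.
P(win by switching) = (7/8) · (1/4) = 7/32.

7/32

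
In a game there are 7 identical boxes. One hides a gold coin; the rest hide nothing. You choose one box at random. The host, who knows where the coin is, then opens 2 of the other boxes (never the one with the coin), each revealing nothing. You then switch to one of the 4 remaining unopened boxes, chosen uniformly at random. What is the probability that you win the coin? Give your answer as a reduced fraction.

3/14

Your original box holds the coin with probability 1/7, so the other 6 collectively hold it with probability 6/7.
The host can always find 2 empty boxes to open, so the reveals don't change that 6/7; it is now spread over the 4 remaining unopened boxes.
P(win by switching) = (6/7) · (1/4) = 3/14.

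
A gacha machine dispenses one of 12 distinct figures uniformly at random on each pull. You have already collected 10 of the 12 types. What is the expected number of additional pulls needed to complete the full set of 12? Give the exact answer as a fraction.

Starting from 10 distinct types, each trial gives a new one with probability (12−i)/12 when i types are held, so the wait for the next new type is 12/(12−i).
E = 12/2 + 12/1 = 18.

18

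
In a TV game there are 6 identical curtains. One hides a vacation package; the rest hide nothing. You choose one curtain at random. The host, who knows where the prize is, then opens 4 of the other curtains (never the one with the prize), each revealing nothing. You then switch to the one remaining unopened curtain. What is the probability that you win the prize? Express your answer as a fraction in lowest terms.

Your original curtain holds the prize with probability 1/6, so the other 5 collectively hold it with probability 5/6.
The host can always find 4 empty curtains to open, so the reveals don't change that 5/6; it is now spread over the 1 remaining unopened curtain.
P(win by switching) = (5/6) · (1/1) = 5/6.

5/6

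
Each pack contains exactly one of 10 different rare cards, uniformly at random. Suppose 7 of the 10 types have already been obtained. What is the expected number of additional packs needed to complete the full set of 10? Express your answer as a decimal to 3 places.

Starting from 7 distinct types, each trial gives a new one with probability (10−i)/10 when i types are held, so the wait for the next new type is 10/(10−i).
E = 10/3 + 10/2 + 10/1 = 55/3 ≈ 18.333.

18.333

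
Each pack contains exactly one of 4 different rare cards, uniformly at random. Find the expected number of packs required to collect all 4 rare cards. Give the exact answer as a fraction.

25/3

After i distinct types are collected, each trial gives a new one with probability (4−i)/4, so the expected wait for the next new type is 4/(4−i).
E = 4/4 + 4/3 + 4/2 + 4/1 = 25/3.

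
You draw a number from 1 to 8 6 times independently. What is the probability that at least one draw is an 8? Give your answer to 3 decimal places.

P(no draw is an 8) = (7/8)^6 ≈ 0.449.
P(at least one) = 1 − 0.449 = 0.551.

0.551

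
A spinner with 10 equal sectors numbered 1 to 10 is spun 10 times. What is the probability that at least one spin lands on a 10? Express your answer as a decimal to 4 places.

P(no spin lands on a 10) = (9/10)^10 ≈ 0.3487.
P(at least one) = 1 − 0.3487 = 0.6513.

0.6513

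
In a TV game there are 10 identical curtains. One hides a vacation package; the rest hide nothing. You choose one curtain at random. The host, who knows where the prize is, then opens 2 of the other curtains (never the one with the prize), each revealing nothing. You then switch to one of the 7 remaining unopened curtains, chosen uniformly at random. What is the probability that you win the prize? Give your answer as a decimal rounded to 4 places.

0.1286

Your original curtain holds the prize with probability 1/10, so the other 9 collectively hold it with probability 9/10.
The host can always find 2 empty curtains to open, so the reveals don't change that 9/10; it is now spread over the 7 remaining unopened curtains.
P(win by switching) = (9/10) · (1/7) = 9/70 ≈ 0.1286.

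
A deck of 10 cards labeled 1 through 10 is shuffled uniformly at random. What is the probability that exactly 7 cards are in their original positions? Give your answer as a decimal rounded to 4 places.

0.0001

Choose which 7 of the 10 are fixed: C(10,7) = 120 ways.
The remaining 3 must have no fixed point: D(3) = 2.
P = 120·2/3628800 = 1/15120 ≈ 0.0001.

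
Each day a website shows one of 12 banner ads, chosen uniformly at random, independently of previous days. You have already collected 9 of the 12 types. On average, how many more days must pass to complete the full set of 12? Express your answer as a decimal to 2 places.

Starting from 9 distinct types, each trial gives a new one with probability (12−i)/12 when i types are held, so the wait for the next new type is 12/(12−i).
E = 12/3 + 12/2 + 12/1 = 22 ≈ 22.00.

22.00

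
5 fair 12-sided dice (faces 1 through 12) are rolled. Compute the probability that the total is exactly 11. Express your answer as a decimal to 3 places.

0.001

There are 12^5 = 248832 equally likely outcomes.
The number of ordered 5-tuples from {1,…,12} summing to 11 is 210.
P(sum = 11) = 210/248832 = 35/41472 ≈ 0.001.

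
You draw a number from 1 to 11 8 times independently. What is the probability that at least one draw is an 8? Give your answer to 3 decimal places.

P(no draw is an 8) = (10/11)^8 ≈ 0.467.
P(at least one) = 1 − 0.467 = 0.533.

0.533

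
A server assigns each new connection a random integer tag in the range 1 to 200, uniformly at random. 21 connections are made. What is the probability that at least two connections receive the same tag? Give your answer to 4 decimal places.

0.6631

It's easier to compute the probability that all 21 are distinct.
P(all distinct) = 200/200 · 199/200 · ··· · 180/200 ≈ 0.3369.
So the probability of at least one match is 1 − 0.3369 = 0.6631.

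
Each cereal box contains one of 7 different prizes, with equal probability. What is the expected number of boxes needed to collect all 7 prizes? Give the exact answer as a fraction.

After i distinct types are collected, each trial gives a new one with probability (7−i)/7, so the expected wait for the next new type is 7/(7−i).
E = 7/7 + 7/6 + 7/5 + 7/4 + 7/3 + 7/2 + 7/1 = 363/20.

363/20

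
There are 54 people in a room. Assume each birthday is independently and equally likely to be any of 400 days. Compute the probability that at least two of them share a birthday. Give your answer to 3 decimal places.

0.976

It's easier to compute the probability that all 54 are distinct.
P(all distinct) = 400/400 · 399/400 · ··· · 347/400 ≈ 0.024.
So the probability of at least one match is 1 − 0.024 = 0.976.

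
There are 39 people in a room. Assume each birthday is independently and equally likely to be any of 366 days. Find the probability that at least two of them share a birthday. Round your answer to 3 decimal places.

It's easier to compute the probability that all 39 are distinct.
P(all distinct) = 366/366 · 365/366 · ··· · 328/366 ≈ 0.123.
So the probability of at least one match is 1 − 0.123 = 0.877.

0.877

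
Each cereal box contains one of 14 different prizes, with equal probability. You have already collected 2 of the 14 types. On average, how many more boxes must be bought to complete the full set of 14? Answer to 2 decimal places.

Starting from 2 distinct types, each trial gives a new one with probability (14−i)/14 when i types are held, so the wait for the next new type is 14/(14−i).
E = 14/12 + 14/11 + 14/10 + 14/9 + 14/8 + 14/7 + 14/6 + 14/5 + 14/4 + 14/3 + 14/2 + 14/1 = 86021/1980 ≈ 43.44.

43.44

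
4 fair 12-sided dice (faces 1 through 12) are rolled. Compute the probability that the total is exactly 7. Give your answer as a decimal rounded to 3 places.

0.001

There are 12^4 = 20736 equally likely outcomes.
The number of ordered 4-tuples from {1,…,12} summing to 7 is 20.
P(sum = 7) = 20/20736 = 5/5184 ≈ 0.001.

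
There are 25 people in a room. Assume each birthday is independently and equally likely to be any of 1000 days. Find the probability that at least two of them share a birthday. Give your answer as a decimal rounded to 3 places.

It's easier to compute the probability that all 25 are distinct.
P(all distinct) = 1000/1000 · 999/1000 · ··· · 976/1000 ≈ 0.739.
So the probability of at least one match is 1 − 0.739 = 0.261.

0.261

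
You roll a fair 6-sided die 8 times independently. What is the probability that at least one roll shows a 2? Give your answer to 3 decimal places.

P(no roll shows a 2) = (5/6)^8 ≈ 0.233.
P(at least one) = 1 − 0.233 = 0.767.

0.767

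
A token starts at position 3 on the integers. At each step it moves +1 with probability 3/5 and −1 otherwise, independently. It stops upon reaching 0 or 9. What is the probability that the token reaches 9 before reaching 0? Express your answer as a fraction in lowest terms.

Let r = q/p = (2/5)/(3/5) = 2/3. The recurrence P(i) = p·P(i+1) + q·P(i−1) with P(0)=0, P(9)=1 gives P(i) = (1 − r^i)/(1 − r^9).
P(3) = (1 − (2/3)^3) / (1 − (2/3)^9) = 729/1009.

729/1009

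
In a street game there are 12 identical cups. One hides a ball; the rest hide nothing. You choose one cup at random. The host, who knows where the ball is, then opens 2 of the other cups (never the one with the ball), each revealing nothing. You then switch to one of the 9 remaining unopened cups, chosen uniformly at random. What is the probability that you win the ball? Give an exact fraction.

11/108

Your original cup holds the ball with probability 1/12, so the other 11 collectively hold it with probability 11/12.
The host can always find 2 empty cups to open, so the reveals don't change that 11/12; it is now spread over the 9 remaining unopened cups.
P(win by switching) = (11/12) · (1/9) = 11/108.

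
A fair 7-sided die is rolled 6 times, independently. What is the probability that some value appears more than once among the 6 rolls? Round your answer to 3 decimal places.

P(all 6 different) = 7/7 · 6/7 · ··· · 2/7 ≈ 0.043.
P(at least two equal) = 1 − 0.043 = 0.957.

0.957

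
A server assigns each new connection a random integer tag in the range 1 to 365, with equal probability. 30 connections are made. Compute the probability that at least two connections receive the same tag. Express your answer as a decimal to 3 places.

It's easier to compute the probability that all 30 are distinct.
P(all distinct) = 365/365 · 364/365 · ··· · 336/365 ≈ 0.294.
So the probability of at least one match is 1 − 0.294 = 0.706.

0.706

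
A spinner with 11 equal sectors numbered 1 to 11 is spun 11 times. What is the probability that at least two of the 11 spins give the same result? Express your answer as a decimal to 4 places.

0.9999

P(all 11 different) = 11/11 · 10/11 · ··· · 1/11 ≈ 0.0001.
P(at least two equal) = 1 − 0.0001 = 0.9999.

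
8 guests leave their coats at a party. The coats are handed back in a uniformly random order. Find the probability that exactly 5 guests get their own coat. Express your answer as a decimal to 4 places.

0.0028

Choose which 5 of the 8 are fixed: C(8,5) = 56 ways.
The remaining 3 must have no fixed point: D(3) = 2.
P = 56·2/40320 = 1/360 ≈ 0.0028.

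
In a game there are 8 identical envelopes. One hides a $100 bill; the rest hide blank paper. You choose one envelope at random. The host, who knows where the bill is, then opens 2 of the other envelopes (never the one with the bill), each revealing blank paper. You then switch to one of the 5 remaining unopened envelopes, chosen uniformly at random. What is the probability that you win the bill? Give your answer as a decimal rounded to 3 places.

0.175

Your original envelope holds the bill with probability 1/8, so the other 7 collectively hold it with probability 7/8.
The host can always find 2 empty envelopes to open, so the reveals don't change that 7/8; it is now spread over the 5 remaining unopened envelopes.
P(win by switching) = (7/8) · (1/5) = 7/40 ≈ 0.175.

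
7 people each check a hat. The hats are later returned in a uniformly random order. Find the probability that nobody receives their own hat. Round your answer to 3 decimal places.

This is the derangement probability: permutations of 7 with no fixed point.
D(7) = 7! · (1 − 1/1! + 1/2! − ··· + (−1)^7/7!) = 1854.
P = 1854/5040 = 103/280 ≈ 0.368.

0.368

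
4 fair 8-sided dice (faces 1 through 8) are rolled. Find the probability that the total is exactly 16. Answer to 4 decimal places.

0.0769

There are 8^4 = 4096 equally likely outcomes.
The number of ordered 4-tuples from {1,…,8} summing to 16 is 315.
P(sum = 16) = 315/4096 ≈ 0.0769.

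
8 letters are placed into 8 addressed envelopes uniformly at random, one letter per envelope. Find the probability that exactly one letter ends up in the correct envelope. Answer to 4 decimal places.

Choose which one is fixed: C(8,1) = 8 ways.
The remaining 7 must have no fixed point: D(7) = 1854.
P = 8·1854/40320 = 103/280 ≈ 0.3679.

0.3679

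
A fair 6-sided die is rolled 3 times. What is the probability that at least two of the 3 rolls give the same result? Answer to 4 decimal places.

0.4444

P(all 3 different) = 6/6 · 5/6 · ··· · 4/6 ≈ 0.5556.
P(at least two equal) = 1 − 0.5556 = 0.4444.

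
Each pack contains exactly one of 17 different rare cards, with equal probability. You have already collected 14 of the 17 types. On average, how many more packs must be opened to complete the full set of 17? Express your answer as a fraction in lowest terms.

Starting from 14 distinct types, each trial gives a new one with probability (17−i)/17 when i types are held, so the wait for the next new type is 17/(17−i).
E = 17/3 + 17/2 + 17/1 = 187/6.

187/6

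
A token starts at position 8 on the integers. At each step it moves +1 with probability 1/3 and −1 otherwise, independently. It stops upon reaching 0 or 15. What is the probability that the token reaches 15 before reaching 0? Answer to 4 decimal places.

0.0078

Let r = q/p = (2/3)/(1/3) = 2. The recurrence P(i) = p·P(i+1) + q·P(i−1) with P(0)=0, P(15)=1 gives P(i) = (1 − r^i)/(1 − r^15).
P(8) = (1 − (2)^8) / (1 − (2)^15) = 255/32767 ≈ 0.0078.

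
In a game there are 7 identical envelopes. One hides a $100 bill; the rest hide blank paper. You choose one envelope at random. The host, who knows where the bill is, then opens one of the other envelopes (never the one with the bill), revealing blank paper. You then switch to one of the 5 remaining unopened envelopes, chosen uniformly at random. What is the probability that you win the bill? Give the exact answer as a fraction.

6/35

Your original envelope holds the bill with probability 1/7, so the other 6 collectively hold it with probability 6/7.
The host can always find an empty envelope to open, so this doesn't change that 6/7; it is now spread over the 5 remaining unopened envelopes.
P(win by switching) = (6/7) · (1/5) = 6/35.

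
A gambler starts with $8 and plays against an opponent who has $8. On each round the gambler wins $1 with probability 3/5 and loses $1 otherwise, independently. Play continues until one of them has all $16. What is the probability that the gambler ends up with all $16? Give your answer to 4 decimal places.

0.9624

Let r = q/p = (2/5)/(3/5) = 2/3. The recurrence P(i) = p·P(i+1) + q·P(i−1) with P(0)=0, P(16)=1 gives P(i) = (1 − r^i)/(1 − r^16).
P(8) = (1 − (2/3)^8) / (1 − (2/3)^16) = 6561/6817 ≈ 0.9624.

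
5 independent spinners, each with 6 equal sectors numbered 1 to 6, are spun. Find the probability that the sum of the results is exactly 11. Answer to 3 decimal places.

There are 6^5 = 7776 equally likely outcomes.
The number of ordered 5-tuples from {1,…,6} summing to 11 is 205.
P(sum = 11) = 205/7776 ≈ 0.026.

0.026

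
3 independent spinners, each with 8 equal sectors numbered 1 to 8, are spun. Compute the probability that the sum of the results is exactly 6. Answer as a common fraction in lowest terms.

There are 8^3 = 512 equally likely outcomes.
The number of ordered 3-tuples from {1,…,8} summing to 6 is 10.
P(sum = 6) = 10/512 = 5/256.

5/256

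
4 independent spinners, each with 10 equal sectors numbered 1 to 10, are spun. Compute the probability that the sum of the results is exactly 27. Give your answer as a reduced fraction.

There are 10^4 = 10000 equally likely outcomes.
The number of ordered 4-tuples from {1,…,10} summing to 27 is 480.
P(sum = 27) = 480/10000 = 6/125.

6/125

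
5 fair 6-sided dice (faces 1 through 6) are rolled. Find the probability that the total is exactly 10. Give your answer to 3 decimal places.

There are 6^5 = 7776 equally likely outcomes.
The number of ordered 5-tuples from {1,…,6} summing to 10 is 126.
P(sum = 10) = 126/7776 = 7/432 ≈ 0.016.

0.016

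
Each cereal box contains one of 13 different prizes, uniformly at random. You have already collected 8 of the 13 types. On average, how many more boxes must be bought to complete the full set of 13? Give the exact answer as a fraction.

1781/60

Starting from 8 distinct types, each trial gives a new one with probability (13−i)/13 when i types are held, so the wait for the next new type is 13/(13−i).
E = 13/5 + 13/4 + 13/3 + 13/2 + 13/1 = 1781/60.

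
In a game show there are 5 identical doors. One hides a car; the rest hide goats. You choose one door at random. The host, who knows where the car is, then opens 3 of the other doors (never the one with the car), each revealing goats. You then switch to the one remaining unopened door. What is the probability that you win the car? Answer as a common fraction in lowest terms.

Your original door holds the car with probability 1/5, so the other 4 collectively hold it with probability 4/5.
The host can always find 3 empty doors to open, so the reveals don't change that 4/5; it is now spread over the 1 remaining unopened door.
P(win by switching) = (4/5) · (1/1) = 4/5.

4/5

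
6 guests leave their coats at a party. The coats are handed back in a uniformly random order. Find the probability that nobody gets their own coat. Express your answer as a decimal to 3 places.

0.368

This is the derangement probability: permutations of 6 with no fixed point.
D(6) = 6! · (1 − 1/1! + 1/2! − ··· + (−1)^6/6!) = 265.
P = 265/720 = 53/144 ≈ 0.368.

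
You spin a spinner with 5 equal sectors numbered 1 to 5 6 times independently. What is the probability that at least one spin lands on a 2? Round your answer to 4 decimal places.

0.7379

P(no spin lands on a 2) = (4/5)^6 ≈ 0.2621.
P(at least one) = 1 − 0.2621 = 0.7379.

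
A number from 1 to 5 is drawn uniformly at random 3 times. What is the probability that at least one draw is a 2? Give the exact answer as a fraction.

P(no draw is a 2) = (4/5)^3 = 64/125.
P(at least one) = 1 − 64/125 = 61/125.

61/125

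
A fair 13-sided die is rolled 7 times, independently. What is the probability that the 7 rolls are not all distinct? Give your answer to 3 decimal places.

0.862

P(all 7 different) = 13/13 · 12/13 · ··· · 7/13 ≈ 0.138.
P(at least two equal) = 1 − 0.138 = 0.862.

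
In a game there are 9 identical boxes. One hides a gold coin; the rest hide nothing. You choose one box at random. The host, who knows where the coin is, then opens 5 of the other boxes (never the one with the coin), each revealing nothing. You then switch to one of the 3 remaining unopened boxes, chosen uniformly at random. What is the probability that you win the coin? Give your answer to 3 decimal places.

0.296

Your original box holds the coin with probability 1/9, so the other 8 collectively hold it with probability 8/9.
The host can always find 5 empty boxes to open, so the reveals don't change that 8/9; it is now spread over the 3 remaining unopened boxes.
P(win by switching) = (8/9) · (1/3) = 8/27 ≈ 0.296.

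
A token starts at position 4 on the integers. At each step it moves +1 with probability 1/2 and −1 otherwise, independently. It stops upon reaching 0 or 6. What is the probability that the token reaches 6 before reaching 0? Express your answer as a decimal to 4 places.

0.6667

With a fair step, P(i) = ½P(i−1) + ½P(i+1) with P(0)=0, P(6)=1 has the linear solution P(i) = i/6.
P(4) = 4/6 = 2/3 ≈ 0.6667.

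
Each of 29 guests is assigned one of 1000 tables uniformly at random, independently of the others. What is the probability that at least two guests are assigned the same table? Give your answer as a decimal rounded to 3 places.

0.336

It's easier to compute the probability that all 29 are distinct.
P(all distinct) = 1000/1000 · 999/1000 · ··· · 972/1000 ≈ 0.664.
So the probability of at least one match is 1 − 0.664 = 0.336.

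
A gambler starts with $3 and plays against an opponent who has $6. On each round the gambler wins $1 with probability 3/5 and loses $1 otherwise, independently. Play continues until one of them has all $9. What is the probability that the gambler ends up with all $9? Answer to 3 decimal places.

Let r = q/p = (2/5)/(3/5) = 2/3. The recurrence P(i) = p·P(i+1) + q·P(i−1) with P(0)=0, P(9)=1 gives P(i) = (1 − r^i)/(1 − r^9).
P(3) = (1 − (2/3)^3) / (1 − (2/3)^9) = 729/1009 ≈ 0.722.

0.722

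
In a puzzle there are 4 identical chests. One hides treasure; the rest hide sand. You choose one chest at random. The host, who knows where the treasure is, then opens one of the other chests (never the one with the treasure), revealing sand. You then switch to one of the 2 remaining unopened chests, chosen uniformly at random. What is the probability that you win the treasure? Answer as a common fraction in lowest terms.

3/8

Your original chest holds the treasure with probability 1/4, so the other 3 collectively hold it with probability 3/4.
The host can always find an empty chest to open, so this doesn't change that 3/4; it is now spread over the 2 remaining unopened chests.
P(win by switching) = (3/4) · (1/2) = 3/8.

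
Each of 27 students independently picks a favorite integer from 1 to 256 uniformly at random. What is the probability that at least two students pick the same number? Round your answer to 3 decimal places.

0.759

It's easier to compute the probability that all 27 are distinct.
P(all distinct) = 256/256 · 255/256 · ··· · 230/256 ≈ 0.241.
So the probability of at least one match is 1 − 0.241 = 0.759.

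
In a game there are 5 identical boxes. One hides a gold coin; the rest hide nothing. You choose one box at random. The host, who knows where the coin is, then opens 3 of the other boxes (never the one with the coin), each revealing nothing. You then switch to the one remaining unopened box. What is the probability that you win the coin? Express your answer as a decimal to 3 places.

0.800

Your original box holds the coin with probability 1/5, so the other 4 collectively hold it with probability 4/5.
The host can always find 3 empty boxes to open, so the reveals don't change that 4/5; it is now spread over the 1 remaining unopened box.
P(win by switching) = (4/5) · (1/1) = 4/5 ≈ 0.800.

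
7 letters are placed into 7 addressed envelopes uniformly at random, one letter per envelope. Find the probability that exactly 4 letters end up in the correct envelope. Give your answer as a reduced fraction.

1/72

Choose which 4 of the 7 are fixed: C(7,4) = 35 ways.
The remaining 3 must have no fixed point: D(3) = 2.
P = 35·2/5040 = 1/72.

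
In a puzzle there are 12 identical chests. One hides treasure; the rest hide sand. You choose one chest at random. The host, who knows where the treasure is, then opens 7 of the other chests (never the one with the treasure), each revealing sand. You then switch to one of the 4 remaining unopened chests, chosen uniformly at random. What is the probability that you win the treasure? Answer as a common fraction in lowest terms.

Your original chest holds the treasure with probability 1/12, so the other 11 collectively hold it with probability 11/12.
The host can always find 7 empty chests to open, so the reveals don't change that 11/12; it is now spread over the 4 remaining unopened chests.
P(win by switching) = (11/12) · (1/4) = 11/48.

11/48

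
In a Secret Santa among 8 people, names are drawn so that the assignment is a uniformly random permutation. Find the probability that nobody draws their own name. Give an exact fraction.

2119/5760

This is the derangement probability: permutations of 8 with no fixed point.
D(8) = 8! · (1 − 1/1! + 1/2! − ··· + (−1)^8/8!) = 14833.
P = 14833/40320 = 2119/5760.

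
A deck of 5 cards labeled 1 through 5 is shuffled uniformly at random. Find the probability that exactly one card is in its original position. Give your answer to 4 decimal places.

0.3750

Choose which one is fixed: C(5,1) = 5 ways.
The remaining 4 must have no fixed point: D(4) = 9.
P = 5·9/120 = 3/8 ≈ 0.3750.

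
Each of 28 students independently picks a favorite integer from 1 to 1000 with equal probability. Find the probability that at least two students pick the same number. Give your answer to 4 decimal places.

0.3172

It's easier to compute the probability that all 28 are distinct.
P(all distinct) = 1000/1000 · 999/1000 · ··· · 973/1000 ≈ 0.6828.
So the probability of at least one match is 1 − 0.6828 = 0.3172.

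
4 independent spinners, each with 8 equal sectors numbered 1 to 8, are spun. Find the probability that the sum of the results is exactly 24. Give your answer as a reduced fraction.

161/4096

There are 8^4 = 4096 equally likely outcomes.
The number of ordered 4-tuples from {1,…,8} summing to 24 is 161.
P(sum = 24) = 161/4096.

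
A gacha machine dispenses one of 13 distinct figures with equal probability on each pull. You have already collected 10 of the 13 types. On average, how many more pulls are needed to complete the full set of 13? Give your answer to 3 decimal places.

Starting from 10 distinct types, each trial gives a new one with probability (13−i)/13 when i types are held, so the wait for the next new type is 13/(13−i).
E = 13/3 + 13/2 + 13/1 = 143/6 ≈ 23.833.

23.833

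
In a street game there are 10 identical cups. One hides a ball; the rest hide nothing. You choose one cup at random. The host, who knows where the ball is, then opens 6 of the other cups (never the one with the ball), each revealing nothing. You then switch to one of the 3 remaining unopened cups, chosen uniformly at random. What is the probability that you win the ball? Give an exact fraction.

Your original cup holds the ball with probability 1/10, so the other 9 collectively hold it with probability 9/10.
The host can always find 6 empty cups to open, so the reveals don't change that 9/10; it is now spread over the 3 remaining unopened cups.
P(win by switching) = (9/10) · (1/3) = 3/10.

3/10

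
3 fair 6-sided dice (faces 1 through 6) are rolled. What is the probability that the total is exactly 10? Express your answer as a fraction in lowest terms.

There are 6^3 = 216 equally likely outcomes.
The number of ordered 3-tuples from {1,…,6} summing to 10 is 27.
P(sum = 10) = 27/216 = 1/8.

1/8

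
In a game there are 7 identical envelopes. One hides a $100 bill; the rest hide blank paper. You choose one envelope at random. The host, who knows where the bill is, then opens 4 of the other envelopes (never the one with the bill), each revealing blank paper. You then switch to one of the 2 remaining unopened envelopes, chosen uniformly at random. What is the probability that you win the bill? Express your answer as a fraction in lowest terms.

Your original envelope holds the bill with probability 1/7, so the other 6 collectively hold it with probability 6/7.
The host can always find 4 empty envelopes to open, so the reveals don't change that 6/7; it is now spread over the 2 remaining unopened envelopes.
P(win by switching) = (6/7) · (1/2) = 3/7.

3/7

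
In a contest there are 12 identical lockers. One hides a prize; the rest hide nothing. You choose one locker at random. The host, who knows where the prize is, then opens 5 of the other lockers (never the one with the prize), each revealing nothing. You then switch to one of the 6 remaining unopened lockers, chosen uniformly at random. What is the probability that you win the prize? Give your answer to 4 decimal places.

Your original locker holds the prize with probability 1/12, so the other 11 collectively hold it with probability 11/12.
The host can always find 5 empty lockers to open, so the reveals don't change that 11/12; it is now spread over the 6 remaining unopened lockers.
P(win by switching) = (11/12) · (1/6) = 11/72 ≈ 0.1528.

0.1528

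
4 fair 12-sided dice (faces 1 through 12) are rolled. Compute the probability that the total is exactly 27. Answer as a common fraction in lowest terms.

143/2592

There are 12^4 = 20736 equally likely outcomes.
The number of ordered 4-tuples from {1,…,12} summing to 27 is 1144.
P(sum = 27) = 1144/20736 = 143/2592.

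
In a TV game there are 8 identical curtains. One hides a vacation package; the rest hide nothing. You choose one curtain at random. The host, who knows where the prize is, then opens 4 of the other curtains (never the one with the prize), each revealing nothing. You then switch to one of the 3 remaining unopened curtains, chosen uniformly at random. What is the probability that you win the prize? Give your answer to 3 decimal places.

Your original curtain holds the prize with probability 1/8, so the other 7 collectively hold it with probability 7/8.
The host can always find 4 empty curtains to open, so the reveals don't change that 7/8; it is now spread over the 3 remaining unopened curtains.
P(win by switching) = (7/8) · (1/3) = 7/24 ≈ 0.292.

0.292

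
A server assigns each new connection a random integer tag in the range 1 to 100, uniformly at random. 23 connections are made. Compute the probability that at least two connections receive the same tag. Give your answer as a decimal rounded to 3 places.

It's easier to compute the probability that all 23 are distinct.
P(all distinct) = 100/100 · 99/100 · ··· · 78/100 ≈ 0.064.
So the probability of at least one match is 1 − 0.064 = 0.936.

0.936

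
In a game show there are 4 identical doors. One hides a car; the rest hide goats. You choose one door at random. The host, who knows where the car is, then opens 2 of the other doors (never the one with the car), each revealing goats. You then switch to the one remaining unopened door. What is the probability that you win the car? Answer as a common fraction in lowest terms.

Your original door holds the car with probability 1/4, so the other 3 collectively hold it with probability 3/4.
The host can always find 2 empty doors to open, so the reveals don't change that 3/4; it is now spread over the 1 remaining unopened door.
P(win by switching) = (3/4) · (1/1) = 3/4.

3/4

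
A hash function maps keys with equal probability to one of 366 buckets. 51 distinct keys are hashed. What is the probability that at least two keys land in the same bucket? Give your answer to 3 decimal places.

It's easier to compute the probability that all 51 are distinct.
P(all distinct) = 366/366 · 365/366 · ··· · 316/366 ≈ 0.026.
So the probability of at least one match is 1 − 0.026 = 0.974.

0.974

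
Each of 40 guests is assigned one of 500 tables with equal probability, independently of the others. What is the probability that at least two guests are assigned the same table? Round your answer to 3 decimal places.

It's easier to compute the probability that all 40 are distinct.
P(all distinct) = 500/500 · 499/500 · ··· · 461/500 ≈ 0.201.
So the probability of at least one match is 1 − 0.201 = 0.799.

0.799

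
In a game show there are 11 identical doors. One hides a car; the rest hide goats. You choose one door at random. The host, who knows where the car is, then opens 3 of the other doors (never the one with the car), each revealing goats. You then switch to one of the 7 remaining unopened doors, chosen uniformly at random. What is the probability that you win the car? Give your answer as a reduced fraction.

10/77

Your original door holds the car with probability 1/11, so the other 10 collectively hold it with probability 10/11.
The host can always find 3 empty doors to open, so the reveals don't change that 10/11; it is now spread over the 7 remaining unopened doors.
P(win by switching) = (10/11) · (1/7) = 10/77.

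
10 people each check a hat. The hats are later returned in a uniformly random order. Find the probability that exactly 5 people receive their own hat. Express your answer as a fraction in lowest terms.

Choose which 5 of the 10 are fixed: C(10,5) = 252 ways.
The remaining 5 must have no fixed point: D(5) = 44.
P = 252·44/3628800 = 11/3600.

11/3600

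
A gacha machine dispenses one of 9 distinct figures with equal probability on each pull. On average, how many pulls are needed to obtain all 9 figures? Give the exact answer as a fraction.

After i distinct types are collected, each trial gives a new one with probability (9−i)/9, so the expected wait for the next new type is 9/(9−i).
E = 9/9 + 9/8 + 9/7 + 9/6 + 9/5 + 9/4 + 9/3 + 9/2 + 9/1 = 7129/280.

7129/280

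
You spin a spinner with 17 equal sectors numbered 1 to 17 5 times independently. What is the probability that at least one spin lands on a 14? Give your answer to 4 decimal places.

P(no spin lands on a 14) = (16/17)^5 ≈ 0.7385.
P(at least one) = 1 − 0.7385 = 0.2615.

0.2615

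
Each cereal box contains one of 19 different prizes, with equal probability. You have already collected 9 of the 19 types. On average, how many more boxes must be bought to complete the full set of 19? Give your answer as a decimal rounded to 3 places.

Starting from 9 distinct types, each trial gives a new one with probability (19−i)/19 when i types are held, so the wait for the next new type is 19/(19−i).
E = 19/10 + 19/9 + 19/8 + 19/7 + 19/6 + 19/5 + 19/4 + 19/3 + 19/2 + 19/1 = 140239/2520 ≈ 55.650.

55.650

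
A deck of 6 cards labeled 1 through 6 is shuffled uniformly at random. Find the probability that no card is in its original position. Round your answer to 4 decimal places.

This is the derangement probability: permutations of 6 with no fixed point.
D(6) = 6! · (1 − 1/1! + 1/2! − ··· + (−1)^6/6!) = 265.
P = 265/720 = 53/144 ≈ 0.3681.

0.3681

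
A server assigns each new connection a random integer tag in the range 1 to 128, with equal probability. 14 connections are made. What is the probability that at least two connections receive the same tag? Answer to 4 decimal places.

It's easier to compute the probability that all 14 are distinct.
P(all distinct) = 128/128 · 127/128 · ··· · 115/128 ≈ 0.4784.
So the probability of at least one match is 1 − 0.4784 = 0.5216.

0.5216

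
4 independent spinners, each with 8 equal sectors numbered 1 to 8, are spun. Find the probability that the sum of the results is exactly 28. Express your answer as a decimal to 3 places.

There are 8^4 = 4096 equally likely outcomes.
The number of ordered 4-tuples from {1,…,8} summing to 28 is 35.
P(sum = 28) = 35/4096 ≈ 0.009.

0.009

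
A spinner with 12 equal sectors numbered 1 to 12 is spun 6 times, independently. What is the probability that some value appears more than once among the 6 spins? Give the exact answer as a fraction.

1343/1728

P(all 6 different) = 12/12 · 11/12 · ··· · 7/12 = 385/1728.
P(at least two equal) = 1 − 385/1728 = 1343/1728.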